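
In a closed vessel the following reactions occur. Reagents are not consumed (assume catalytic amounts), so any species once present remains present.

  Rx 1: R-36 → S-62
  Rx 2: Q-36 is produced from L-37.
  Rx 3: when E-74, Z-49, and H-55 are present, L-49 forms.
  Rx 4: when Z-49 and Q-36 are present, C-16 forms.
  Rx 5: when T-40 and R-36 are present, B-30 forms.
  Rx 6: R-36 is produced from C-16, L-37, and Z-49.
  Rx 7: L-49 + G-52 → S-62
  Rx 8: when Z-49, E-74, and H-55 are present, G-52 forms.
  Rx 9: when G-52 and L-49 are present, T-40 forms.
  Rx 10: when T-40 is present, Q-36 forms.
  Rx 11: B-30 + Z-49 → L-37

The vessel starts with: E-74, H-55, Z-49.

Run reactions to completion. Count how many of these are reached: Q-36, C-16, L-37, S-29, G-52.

Z-49, E-74, and H-55 present → G-52 forms (Rx 8).
E-74, Z-49, and H-55 present → L-49 forms (Rx 3).
G-52 and L-49 present → T-40 forms (Rx 9).
T-40 present → Q-36 forms (Rx 10).
Z-49 and Q-36 present → C-16 forms (Rx 4).
Q-36: reached.
C-16: reached.
L-37 would need B-30 and Z-49 (Rx 11), but B-30 never forms.
No rule produces S-29, and it is not given.
G-52: reached.
Reached: Q-36, C-16, and G-52 — 3 of the 5.

3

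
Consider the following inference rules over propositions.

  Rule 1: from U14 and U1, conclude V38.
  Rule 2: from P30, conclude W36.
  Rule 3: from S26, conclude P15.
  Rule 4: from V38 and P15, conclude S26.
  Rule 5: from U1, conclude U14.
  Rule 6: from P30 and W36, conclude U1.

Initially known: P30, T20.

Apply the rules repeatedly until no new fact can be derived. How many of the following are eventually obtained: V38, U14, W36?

3

P30 holds, so W36 follows (Rule 2).
P30 and W36 hold, so U1 follows (Rule 6).
From U1, Rule 5 gives U14.
U14 and U1 hold, so V38 follows (Rule 1).
V38: reached.
U14: reached.
W36: reached.
All 3 are reached.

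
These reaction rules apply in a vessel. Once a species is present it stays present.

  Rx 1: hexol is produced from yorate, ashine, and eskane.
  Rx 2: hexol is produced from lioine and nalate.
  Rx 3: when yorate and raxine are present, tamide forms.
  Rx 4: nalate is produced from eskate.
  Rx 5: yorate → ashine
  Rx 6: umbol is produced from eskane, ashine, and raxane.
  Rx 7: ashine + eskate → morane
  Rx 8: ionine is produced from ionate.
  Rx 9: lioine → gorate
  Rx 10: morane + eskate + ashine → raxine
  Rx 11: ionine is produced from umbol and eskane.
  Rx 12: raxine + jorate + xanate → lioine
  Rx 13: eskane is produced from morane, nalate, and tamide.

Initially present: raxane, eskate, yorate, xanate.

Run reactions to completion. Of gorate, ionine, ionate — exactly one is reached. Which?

eskate present → nalate forms (Rx 4).
yorate present → ashine forms (Rx 5).
ashine and eskate present → morane forms (Rx 7).
morane, eskate, and ashine present → raxine forms (Rx 10).
yorate and raxine present → tamide forms (Rx 3).
morane, nalate, and tamide present → eskane forms (Rx 13).
eskane, ashine, and raxane present → umbol forms (Rx 6).
umbol and eskane present → ionine forms (Rx 11).
gorate would need lioine (Rx 9), but lioine never forms. No rule produces ionate, and it is not given.

ionine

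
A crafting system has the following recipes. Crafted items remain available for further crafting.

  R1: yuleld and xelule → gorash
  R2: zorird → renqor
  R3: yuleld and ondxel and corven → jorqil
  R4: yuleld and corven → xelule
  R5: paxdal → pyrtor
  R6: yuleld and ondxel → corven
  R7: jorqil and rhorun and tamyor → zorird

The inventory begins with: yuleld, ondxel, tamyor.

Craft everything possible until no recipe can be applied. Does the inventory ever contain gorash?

Yes

yuleld and ondxel → corven (R6).
Using R4, yuleld and corven make xelule.
yuleld and xelule → gorash (R1).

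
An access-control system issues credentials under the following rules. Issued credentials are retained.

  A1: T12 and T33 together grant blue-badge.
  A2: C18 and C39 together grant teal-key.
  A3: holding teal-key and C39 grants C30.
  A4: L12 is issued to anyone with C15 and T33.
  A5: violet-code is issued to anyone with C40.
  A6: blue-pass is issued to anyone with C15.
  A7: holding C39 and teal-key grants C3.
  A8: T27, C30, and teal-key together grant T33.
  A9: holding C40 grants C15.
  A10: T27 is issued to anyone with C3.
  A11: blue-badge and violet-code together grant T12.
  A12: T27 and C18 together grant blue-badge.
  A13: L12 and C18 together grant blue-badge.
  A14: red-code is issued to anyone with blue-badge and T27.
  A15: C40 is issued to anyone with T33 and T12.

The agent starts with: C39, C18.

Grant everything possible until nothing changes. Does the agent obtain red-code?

Yes

Holding C18 and C39 grants teal-key (A2).
Holding C39 and teal-key grants C3 (A7).
Holding C3 grants T27 (A10).
Holding T27 and C18 grants blue-badge (A12).
Holding blue-badge and T27 grants red-code (A14).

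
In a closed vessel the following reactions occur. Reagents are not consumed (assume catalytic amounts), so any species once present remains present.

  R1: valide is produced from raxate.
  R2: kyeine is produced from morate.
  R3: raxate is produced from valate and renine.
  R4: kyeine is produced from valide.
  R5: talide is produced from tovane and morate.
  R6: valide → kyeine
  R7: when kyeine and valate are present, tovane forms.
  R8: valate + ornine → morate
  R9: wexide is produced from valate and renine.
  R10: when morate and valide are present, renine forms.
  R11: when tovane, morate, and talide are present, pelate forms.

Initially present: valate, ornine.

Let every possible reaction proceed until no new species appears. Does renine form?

renine would need morate and valide (R10), but valide never forms.

No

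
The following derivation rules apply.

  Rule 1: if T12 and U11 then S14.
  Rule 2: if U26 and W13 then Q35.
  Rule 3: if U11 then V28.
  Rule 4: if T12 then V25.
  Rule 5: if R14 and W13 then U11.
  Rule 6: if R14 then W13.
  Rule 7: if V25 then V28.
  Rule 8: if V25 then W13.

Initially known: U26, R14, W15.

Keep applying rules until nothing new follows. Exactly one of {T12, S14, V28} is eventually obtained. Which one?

V28

R14 holds, so W13 follows (Rule 6).
R14 and W13 hold, so U11 follows (Rule 5).
U11 holds, so V28 follows (Rule 3).
S14 would need T12 and U11 (Rule 1), but T12 is never established. No rule produces T12, and it is not given.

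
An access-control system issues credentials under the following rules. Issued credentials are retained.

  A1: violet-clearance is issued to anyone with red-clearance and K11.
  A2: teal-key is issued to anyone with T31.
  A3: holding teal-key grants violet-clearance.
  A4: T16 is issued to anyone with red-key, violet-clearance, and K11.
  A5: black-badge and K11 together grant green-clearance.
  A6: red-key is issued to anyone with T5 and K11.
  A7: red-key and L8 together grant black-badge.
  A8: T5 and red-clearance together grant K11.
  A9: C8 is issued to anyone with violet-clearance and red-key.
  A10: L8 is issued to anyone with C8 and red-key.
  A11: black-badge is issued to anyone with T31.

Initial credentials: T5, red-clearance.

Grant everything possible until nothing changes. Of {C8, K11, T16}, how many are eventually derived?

3

Holding T5 and red-clearance grants K11 (A8).
Holding red-clearance and K11 grants violet-clearance (A1).
Holding T5 and K11 grants red-key (A6).
Holding red-key, violet-clearance, and K11 grants T16 (A4).
Holding violet-clearance and red-key grants C8 (A9).
C8: reached.
K11: reached.
T16: reached.
All 3 are reached.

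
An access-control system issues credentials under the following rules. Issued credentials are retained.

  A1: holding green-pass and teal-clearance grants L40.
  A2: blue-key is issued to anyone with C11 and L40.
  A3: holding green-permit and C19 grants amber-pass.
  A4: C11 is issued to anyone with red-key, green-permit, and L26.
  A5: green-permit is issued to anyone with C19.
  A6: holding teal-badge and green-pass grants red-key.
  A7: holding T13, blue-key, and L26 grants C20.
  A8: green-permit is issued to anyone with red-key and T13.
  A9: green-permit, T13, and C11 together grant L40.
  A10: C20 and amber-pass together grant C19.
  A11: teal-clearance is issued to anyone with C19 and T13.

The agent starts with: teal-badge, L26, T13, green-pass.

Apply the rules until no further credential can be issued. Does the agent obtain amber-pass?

amber-pass would need green-permit and C19 (A3), but C19 is never granted.

No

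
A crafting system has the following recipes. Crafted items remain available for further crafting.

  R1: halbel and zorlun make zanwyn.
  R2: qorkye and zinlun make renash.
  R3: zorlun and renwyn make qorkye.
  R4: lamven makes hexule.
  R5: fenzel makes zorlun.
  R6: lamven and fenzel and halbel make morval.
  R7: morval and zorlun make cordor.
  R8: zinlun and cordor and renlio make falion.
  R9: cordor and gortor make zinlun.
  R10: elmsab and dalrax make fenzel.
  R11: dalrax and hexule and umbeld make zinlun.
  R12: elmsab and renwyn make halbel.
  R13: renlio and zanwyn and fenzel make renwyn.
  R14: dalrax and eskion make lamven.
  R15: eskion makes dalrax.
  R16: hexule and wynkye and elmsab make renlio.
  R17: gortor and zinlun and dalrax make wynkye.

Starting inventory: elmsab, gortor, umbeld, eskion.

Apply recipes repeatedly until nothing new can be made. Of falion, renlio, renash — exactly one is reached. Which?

renlio

eskion → dalrax (R15).
Using R14, dalrax and eskion make lamven.
Using R4, lamven makes hexule.
Using R11, dalrax, hexule, and umbeld make zinlun.
Using R17, gortor, zinlun, and dalrax make wynkye.
hexule and wynkye and elmsab → renlio (R16).
renash would need qorkye and zinlun (R2), but qorkye is never obtained. falion would need zinlun, cordor, and renlio (R8), but cordor is never obtained.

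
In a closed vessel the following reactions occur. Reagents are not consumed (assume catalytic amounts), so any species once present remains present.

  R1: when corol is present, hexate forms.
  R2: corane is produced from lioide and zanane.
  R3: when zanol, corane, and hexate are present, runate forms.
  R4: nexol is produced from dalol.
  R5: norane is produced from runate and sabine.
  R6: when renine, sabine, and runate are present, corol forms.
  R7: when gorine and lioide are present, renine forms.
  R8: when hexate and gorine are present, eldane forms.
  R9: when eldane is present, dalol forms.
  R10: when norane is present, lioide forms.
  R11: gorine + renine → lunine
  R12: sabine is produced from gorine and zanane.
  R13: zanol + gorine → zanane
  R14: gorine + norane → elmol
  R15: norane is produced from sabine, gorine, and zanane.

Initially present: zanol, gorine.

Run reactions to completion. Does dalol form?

No

dalol would need eldane (R9), but eldane never forms.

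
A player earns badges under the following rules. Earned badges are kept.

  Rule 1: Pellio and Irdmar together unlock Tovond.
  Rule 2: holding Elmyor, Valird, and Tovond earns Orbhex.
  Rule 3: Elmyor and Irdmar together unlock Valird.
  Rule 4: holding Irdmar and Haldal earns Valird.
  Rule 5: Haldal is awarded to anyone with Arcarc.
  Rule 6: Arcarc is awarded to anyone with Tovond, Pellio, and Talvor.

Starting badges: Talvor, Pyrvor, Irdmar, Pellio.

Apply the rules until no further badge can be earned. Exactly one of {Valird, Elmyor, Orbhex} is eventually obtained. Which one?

With Pellio and Irdmar, Tovond is earned (Rule 1).
With Tovond, Pellio, and Talvor, Arcarc is earned (Rule 6).
With Arcarc, Haldal is earned (Rule 5).
With Irdmar and Haldal, Valird is earned (Rule 4).
Orbhex would need Elmyor, Valird, and Tovond (Rule 2), but Elmyor is never earned. No rule produces Elmyor, and it is not given.

Valird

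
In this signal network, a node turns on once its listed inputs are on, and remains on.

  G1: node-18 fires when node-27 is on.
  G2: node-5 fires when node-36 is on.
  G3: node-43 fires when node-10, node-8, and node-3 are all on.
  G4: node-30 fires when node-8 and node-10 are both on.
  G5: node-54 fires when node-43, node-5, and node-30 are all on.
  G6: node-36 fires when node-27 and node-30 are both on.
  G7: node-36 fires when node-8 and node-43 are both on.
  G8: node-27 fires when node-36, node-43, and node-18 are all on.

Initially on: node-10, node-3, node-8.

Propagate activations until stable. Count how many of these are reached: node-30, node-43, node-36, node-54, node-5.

G4: node-8 and node-10 on → node-30 on.
G3: node-10, node-8, and node-3 on → node-43 on.
node-8 and node-43 are on, so node-36 fires (G7).
node-36 is on, so node-5 fires (G2).
G5: node-43, node-5, and node-30 on → node-54 on.
node-30: reached.
node-43: reached.
node-36: reached.
node-54: reached.
node-5: reached.
All 5 are reached.

5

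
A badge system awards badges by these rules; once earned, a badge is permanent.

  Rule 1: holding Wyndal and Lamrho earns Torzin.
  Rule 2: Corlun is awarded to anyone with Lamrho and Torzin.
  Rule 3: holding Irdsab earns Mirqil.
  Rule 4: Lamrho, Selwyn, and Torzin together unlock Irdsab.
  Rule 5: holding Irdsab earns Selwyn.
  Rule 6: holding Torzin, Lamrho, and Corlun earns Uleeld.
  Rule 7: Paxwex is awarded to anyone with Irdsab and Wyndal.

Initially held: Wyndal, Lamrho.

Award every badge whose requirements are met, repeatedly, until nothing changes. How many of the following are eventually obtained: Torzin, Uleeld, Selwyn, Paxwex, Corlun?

With Wyndal and Lamrho, Torzin is earned (Rule 1).
With Lamrho and Torzin, Corlun is earned (Rule 2).
With Torzin, Lamrho, and Corlun, Uleeld is earned (Rule 6).
Torzin: reached.
Uleeld: reached.
Selwyn would need Irdsab (Rule 5), but Irdsab is never earned.
Paxwex would need Irdsab and Wyndal (Rule 7), but Irdsab is never earned.
Corlun: reached.
Reached: Torzin, Uleeld, and Corlun — 3 of the 5.

3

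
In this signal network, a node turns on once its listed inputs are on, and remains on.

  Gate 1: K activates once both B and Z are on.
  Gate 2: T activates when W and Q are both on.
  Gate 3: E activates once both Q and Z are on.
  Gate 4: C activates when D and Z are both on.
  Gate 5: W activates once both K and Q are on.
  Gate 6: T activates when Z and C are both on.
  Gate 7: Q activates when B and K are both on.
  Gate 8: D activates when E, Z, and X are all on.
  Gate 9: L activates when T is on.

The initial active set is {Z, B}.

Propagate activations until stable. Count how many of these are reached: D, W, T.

B and Z are on, so K activates (Gate 1).
B and K are on, so Q activates (Gate 7).
K and Q are on, so W activates (Gate 5).
Gate 2: W and Q on → T on.
D would need E, Z, and X (Gate 8), but X never turns on.
W: reached.
T: reached.
Reached: W and T — 2 of the 3.

2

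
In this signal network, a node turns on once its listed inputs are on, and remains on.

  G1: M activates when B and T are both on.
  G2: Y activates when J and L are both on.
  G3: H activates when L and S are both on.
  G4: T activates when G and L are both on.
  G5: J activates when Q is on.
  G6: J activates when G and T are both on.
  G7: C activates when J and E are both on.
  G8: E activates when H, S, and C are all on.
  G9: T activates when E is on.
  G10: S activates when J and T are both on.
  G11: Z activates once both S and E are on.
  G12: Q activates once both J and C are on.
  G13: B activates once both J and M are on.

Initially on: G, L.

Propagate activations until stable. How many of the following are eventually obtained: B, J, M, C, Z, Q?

G4: G and L on → T on.
G6: G and T on → J on.
B would need J and M (G13), but M never turns on.
J: reached.
M would need B and T (G1), but B never turns on.
C would need J and E (G7), but E never turns on.
Z would need S and E (G11), but E never turns on.
Q would need J and C (G12), but C never turns on.
Reached: J — 1 of the 6.

1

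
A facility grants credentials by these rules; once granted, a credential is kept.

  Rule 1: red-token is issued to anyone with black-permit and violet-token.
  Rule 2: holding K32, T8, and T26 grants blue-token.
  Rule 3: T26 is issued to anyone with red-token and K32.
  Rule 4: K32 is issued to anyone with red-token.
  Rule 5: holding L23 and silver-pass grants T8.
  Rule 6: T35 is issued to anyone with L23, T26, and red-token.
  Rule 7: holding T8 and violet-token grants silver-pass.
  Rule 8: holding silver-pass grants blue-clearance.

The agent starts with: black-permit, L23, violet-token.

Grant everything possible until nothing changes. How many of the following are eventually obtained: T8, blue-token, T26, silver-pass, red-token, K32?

Holding black-permit and violet-token grants red-token (Rule 1).
Holding red-token grants K32 (Rule 4).
Holding red-token and K32 grants T26 (Rule 3).
T8 would need L23 and silver-pass (Rule 5), but silver-pass is never granted.
blue-token would need K32, T8, and T26 (Rule 2), but T8 is never granted.
T26: reached.
silver-pass would need T8 and violet-token (Rule 7), but T8 is never granted.
red-token: reached.
K32: reached.
Reached: T26, red-token, and K32 — 3 of the 6.

3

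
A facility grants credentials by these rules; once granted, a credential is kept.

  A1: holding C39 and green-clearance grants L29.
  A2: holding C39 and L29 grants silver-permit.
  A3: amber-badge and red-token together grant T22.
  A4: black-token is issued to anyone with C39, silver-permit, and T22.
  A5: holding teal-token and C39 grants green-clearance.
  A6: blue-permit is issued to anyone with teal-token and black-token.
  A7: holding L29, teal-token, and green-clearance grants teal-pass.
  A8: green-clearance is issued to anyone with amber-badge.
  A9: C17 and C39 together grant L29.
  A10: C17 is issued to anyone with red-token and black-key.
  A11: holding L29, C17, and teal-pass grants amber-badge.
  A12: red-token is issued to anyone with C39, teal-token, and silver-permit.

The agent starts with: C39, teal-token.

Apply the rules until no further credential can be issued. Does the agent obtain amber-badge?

No

amber-badge would need L29, C17, and teal-pass (A11), but C17 is never granted.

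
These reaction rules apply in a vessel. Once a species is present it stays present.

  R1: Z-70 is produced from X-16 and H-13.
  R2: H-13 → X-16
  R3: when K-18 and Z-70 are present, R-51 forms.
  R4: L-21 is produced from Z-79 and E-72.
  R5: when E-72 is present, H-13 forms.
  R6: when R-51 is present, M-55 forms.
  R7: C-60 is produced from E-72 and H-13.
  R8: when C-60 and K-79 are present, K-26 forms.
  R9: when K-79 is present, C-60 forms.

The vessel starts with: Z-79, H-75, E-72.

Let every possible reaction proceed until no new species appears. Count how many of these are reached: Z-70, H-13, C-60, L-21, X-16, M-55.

E-72 present → H-13 forms (R5).
Z-79 and E-72 present → L-21 forms (R4).
E-72 and H-13 present → C-60 forms (R7).
H-13 present → X-16 forms (R2).
X-16 and H-13 present → Z-70 forms (R1).
Z-70: reached.
H-13: reached.
C-60: reached.
L-21: reached.
X-16: reached.
M-55 would need R-51 (R6), but R-51 never forms.
Reached: Z-70, H-13, C-60, L-21, and X-16 — 5 of the 6.

5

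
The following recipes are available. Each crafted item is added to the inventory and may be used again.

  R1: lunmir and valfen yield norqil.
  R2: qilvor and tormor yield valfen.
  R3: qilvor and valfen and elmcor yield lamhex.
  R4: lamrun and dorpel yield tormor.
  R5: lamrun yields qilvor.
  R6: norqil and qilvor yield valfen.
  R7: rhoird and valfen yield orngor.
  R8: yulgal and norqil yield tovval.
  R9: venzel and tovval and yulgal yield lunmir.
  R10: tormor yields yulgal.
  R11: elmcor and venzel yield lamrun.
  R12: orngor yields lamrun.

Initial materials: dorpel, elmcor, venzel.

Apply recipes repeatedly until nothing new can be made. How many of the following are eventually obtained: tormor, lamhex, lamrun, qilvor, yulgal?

elmcor and venzel → lamrun (R11).
Using R4, lamrun and dorpel make tormor.
Using R5, lamrun makes qilvor.
qilvor and tormor → valfen (R2).
Using R10, tormor makes yulgal.
qilvor and valfen and elmcor → lamhex (R3).
tormor: reached.
lamhex: reached.
lamrun: reached.
qilvor: reached.
yulgal: reached.
All 5 are reached.

5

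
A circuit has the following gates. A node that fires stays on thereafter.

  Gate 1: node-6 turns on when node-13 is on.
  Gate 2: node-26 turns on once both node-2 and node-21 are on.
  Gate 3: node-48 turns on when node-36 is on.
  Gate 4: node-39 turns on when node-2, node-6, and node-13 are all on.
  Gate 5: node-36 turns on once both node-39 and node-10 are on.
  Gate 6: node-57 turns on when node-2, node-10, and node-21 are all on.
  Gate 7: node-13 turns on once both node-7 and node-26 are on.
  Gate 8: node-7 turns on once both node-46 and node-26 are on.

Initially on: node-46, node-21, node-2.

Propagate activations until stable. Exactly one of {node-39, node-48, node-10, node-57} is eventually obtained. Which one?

Gate 2: node-2 and node-21 on → node-26 on.
Gate 8: node-46 and node-26 on → node-7 on.
node-7 and node-26 are on, so node-13 turns on (Gate 7).
node-13 is on, so node-6 turns on (Gate 1).
node-2, node-6, and node-13 are on, so node-39 turns on (Gate 4).
node-57 would need node-2, node-10, and node-21 (Gate 6), but node-10 never turns on. node-48 would need node-36 (Gate 3), but node-36 never turns on. No rule produces node-10, and it is not given.

node-39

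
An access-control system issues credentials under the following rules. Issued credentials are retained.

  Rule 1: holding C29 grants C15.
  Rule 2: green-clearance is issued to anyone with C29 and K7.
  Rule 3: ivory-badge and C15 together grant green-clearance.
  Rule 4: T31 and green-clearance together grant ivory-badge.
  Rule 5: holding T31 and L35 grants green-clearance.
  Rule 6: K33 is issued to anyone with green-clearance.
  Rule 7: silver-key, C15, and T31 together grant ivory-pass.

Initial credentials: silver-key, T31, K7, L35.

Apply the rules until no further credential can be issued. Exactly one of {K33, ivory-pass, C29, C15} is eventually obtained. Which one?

K33

Holding T31 and L35 grants green-clearance (Rule 5).
Holding green-clearance grants K33 (Rule 6).
No rule produces C29, and it is not given. ivory-pass would need silver-key, C15, and T31 (Rule 7), but C15 is never granted. C15 would need C29 (Rule 1), but C29 is never granted.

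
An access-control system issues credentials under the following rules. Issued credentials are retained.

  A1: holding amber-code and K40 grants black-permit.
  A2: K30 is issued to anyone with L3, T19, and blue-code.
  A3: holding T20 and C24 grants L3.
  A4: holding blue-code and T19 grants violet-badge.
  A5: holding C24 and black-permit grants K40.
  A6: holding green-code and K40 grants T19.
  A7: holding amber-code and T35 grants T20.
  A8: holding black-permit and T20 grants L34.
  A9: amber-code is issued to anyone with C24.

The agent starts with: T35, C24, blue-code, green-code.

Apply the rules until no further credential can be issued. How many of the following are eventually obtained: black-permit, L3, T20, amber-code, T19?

3

Holding C24 grants amber-code (A9).
Holding amber-code and T35 grants T20 (A7).
Holding T20 and C24 grants L3 (A3).
black-permit would need amber-code and K40 (A1), but K40 is never granted.
L3: reached.
T20: reached.
amber-code: reached.
T19 would need green-code and K40 (A6), but K40 is never granted.
Reached: L3, T20, and amber-code — 3 of the 5.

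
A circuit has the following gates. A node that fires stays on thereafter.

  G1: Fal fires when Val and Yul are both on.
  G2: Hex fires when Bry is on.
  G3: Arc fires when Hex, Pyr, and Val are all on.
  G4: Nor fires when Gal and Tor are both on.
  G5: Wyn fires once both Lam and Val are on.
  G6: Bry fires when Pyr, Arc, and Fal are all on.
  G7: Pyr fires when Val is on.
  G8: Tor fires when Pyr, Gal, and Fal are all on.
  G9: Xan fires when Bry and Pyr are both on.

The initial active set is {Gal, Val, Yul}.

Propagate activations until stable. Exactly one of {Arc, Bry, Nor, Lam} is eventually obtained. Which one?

Nor

G7: Val on → Pyr on.
G1: Val and Yul on → Fal on.
Pyr, Gal, and Fal are on, so Tor fires (G8).
Gal and Tor are on, so Nor fires (G4).
No rule produces Lam, and it is not given. Bry would need Pyr, Arc, and Fal (G6), but Arc never turns on. Arc would need Hex, Pyr, and Val (G3), but Hex never turns on.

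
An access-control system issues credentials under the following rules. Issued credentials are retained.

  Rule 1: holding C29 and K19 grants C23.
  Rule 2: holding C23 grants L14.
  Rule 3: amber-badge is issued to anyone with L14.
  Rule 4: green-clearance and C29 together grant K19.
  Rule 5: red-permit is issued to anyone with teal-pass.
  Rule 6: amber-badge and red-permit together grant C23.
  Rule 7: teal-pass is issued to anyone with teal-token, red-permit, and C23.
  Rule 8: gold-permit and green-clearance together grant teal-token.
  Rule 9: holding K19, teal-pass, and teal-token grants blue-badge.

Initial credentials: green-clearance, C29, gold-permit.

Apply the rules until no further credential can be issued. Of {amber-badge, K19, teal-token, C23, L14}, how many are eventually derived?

5

Holding green-clearance and C29 grants K19 (Rule 4).
Holding gold-permit and green-clearance grants teal-token (Rule 8).
Holding C29 and K19 grants C23 (Rule 1).
Holding C23 grants L14 (Rule 2).
Holding L14 grants amber-badge (Rule 3).
amber-badge: reached.
K19: reached.
teal-token: reached.
C23: reached.
L14: reached.
All 5 are reached.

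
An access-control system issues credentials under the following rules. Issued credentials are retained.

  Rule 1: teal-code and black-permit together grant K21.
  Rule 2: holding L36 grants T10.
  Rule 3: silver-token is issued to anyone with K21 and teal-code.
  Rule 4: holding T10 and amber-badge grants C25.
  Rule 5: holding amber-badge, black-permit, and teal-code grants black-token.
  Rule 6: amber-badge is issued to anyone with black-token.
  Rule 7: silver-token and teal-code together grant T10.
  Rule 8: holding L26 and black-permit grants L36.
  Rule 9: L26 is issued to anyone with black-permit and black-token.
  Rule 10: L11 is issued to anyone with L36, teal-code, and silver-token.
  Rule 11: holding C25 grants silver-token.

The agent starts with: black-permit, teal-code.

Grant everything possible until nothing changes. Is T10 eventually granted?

Holding teal-code and black-permit grants K21 (Rule 1).
Holding K21 and teal-code grants silver-token (Rule 3).
Holding silver-token and teal-code grants T10 (Rule 7).

Yes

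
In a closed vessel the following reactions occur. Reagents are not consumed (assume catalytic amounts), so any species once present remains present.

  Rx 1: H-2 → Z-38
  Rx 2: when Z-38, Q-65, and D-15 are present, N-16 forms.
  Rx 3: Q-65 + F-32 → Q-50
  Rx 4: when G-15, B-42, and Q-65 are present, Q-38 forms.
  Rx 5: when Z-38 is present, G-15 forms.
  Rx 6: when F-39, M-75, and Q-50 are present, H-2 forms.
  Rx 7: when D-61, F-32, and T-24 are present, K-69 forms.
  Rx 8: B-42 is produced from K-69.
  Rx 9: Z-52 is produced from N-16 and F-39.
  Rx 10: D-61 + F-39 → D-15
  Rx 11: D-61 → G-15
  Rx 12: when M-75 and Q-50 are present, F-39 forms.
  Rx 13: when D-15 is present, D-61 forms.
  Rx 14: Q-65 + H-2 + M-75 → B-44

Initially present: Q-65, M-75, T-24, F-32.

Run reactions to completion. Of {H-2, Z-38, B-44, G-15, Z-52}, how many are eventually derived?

4

Q-65 and F-32 present → Q-50 forms (Rx 3).
M-75 and Q-50 present → F-39 forms (Rx 12).
F-39, M-75, and Q-50 present → H-2 forms (Rx 6).
Q-65, H-2, and M-75 present → B-44 forms (Rx 14).
H-2 present → Z-38 forms (Rx 1).
Z-38 present → G-15 forms (Rx 5).
H-2: reached.
Z-38: reached.
B-44: reached.
G-15: reached.
Z-52 would need N-16 and F-39 (Rx 9), but N-16 never forms.
Reached: H-2, Z-38, B-44, and G-15 — 4 of the 5.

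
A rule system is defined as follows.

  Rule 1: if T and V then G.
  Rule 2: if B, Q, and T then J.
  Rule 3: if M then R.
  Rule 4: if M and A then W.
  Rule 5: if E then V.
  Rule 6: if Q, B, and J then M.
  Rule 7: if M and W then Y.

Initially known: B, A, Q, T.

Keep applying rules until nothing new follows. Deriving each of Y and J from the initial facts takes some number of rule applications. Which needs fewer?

J: From B, Q, and T, Rule 2 gives J. [1 rule application]
Y: From B, Q, and T, Rule 2 gives J. Q, B, and J hold, so M follows (Rule 6). M and A hold, so W follows (Rule 4). From M and W, Rule 7 gives Y. [4 rule applications]
J needs fewer.

J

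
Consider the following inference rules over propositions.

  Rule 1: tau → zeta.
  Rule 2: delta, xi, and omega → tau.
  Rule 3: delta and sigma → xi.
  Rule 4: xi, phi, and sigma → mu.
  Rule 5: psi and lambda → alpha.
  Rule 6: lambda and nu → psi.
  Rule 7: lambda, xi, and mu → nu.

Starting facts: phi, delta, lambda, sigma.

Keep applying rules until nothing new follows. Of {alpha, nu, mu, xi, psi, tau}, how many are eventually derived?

5

delta and sigma hold, so xi follows (Rule 3).
xi, phi, and sigma hold, so mu follows (Rule 4).
lambda, xi, and mu hold, so nu follows (Rule 7).
From lambda and nu, Rule 6 gives psi.
psi and lambda hold, so alpha follows (Rule 5).
alpha: reached.
nu: reached.
mu: reached.
xi: reached.
psi: reached.
tau would need delta, xi, and omega (Rule 2), but omega is never established.
Reached: alpha, nu, mu, xi, and psi — 5 of the 6.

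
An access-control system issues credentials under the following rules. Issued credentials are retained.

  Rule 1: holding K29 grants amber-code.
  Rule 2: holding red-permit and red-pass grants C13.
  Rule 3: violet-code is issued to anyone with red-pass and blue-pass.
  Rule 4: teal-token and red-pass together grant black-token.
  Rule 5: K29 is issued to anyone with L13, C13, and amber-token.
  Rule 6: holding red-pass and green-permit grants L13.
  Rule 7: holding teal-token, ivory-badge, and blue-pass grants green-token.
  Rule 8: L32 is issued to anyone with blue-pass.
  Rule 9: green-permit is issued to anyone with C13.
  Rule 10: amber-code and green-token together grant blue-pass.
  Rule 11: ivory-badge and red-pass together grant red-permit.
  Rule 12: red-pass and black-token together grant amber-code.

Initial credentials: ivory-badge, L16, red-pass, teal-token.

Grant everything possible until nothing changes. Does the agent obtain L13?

Holding ivory-badge and red-pass grants red-permit (Rule 11).
Holding red-permit and red-pass grants C13 (Rule 2).
Holding C13 grants green-permit (Rule 9).
Holding red-pass and green-permit grants L13 (Rule 6).

Yes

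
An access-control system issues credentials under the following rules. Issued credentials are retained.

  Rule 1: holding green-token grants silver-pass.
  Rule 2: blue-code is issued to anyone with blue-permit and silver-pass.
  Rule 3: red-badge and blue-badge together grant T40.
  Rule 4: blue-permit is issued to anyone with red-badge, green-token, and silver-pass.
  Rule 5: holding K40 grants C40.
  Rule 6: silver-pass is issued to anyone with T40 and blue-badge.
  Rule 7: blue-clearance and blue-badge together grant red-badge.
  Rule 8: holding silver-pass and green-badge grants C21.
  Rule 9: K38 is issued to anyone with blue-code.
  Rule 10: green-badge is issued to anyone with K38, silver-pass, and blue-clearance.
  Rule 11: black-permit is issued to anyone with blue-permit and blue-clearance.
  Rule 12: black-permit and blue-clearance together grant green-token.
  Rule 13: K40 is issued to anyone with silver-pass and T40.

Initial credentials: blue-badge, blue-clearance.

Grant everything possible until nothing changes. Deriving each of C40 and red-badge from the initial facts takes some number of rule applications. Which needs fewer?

red-badge

red-badge: Holding blue-clearance and blue-badge grants red-badge (Rule 7). [1 rule application]
C40: Holding blue-clearance and blue-badge grants red-badge (Rule 7). Holding red-badge and blue-badge grants T40 (Rule 3). Holding T40 and blue-badge grants silver-pass (Rule 6). Holding silver-pass and T40 grants K40 (Rule 13). Holding K40 grants C40 (Rule 5). [5 rule applications]
red-badge needs fewer.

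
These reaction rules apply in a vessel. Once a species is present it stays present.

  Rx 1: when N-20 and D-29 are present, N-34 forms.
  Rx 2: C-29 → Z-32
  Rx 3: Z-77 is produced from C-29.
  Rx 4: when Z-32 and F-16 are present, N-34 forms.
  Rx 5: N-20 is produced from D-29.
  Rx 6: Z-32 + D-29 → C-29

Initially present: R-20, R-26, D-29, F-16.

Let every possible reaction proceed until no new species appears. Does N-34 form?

Yes

D-29 present → N-20 forms (Rx 5).
N-20 and D-29 present → N-34 forms (Rx 1).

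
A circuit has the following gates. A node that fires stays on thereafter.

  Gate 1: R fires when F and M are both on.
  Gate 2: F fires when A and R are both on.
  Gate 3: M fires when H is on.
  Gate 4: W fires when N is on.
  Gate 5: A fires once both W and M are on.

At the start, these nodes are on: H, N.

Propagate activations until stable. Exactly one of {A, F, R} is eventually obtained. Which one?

Gate 3: H on → M on.
Gate 4: N on → W on.
W and M are on, so A fires (Gate 5).
F would need A and R (Gate 2), but R never turns on. R would need F and M (Gate 1), but F never turns on.

A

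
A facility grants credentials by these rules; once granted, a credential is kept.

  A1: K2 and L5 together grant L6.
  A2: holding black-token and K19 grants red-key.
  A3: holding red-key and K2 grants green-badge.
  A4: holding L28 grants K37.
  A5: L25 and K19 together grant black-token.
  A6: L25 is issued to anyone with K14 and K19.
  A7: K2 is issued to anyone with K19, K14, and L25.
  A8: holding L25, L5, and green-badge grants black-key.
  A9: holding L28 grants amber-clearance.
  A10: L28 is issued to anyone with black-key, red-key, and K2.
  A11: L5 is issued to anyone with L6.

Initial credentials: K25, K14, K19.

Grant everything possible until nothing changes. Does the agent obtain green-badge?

Yes

Holding K14 and K19 grants L25 (A6).
Holding K19, K14, and L25 grants K2 (A7).
Holding L25 and K19 grants black-token (A5).
Holding black-token and K19 grants red-key (A2).
Holding red-key and K2 grants green-badge (A3).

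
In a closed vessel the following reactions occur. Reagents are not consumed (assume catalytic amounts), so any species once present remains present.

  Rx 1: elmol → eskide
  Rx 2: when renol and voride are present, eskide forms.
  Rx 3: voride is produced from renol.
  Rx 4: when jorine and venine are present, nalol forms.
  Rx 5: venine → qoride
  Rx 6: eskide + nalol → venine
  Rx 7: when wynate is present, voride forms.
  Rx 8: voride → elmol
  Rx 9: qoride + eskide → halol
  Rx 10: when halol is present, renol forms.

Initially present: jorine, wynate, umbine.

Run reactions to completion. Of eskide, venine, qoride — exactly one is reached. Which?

wynate present → voride forms (Rx 7).
voride present → elmol forms (Rx 8).
elmol present → eskide forms (Rx 1).
qoride would need venine (Rx 5), but venine never forms. venine would need eskide and nalol (Rx 6), but nalol never forms.

eskide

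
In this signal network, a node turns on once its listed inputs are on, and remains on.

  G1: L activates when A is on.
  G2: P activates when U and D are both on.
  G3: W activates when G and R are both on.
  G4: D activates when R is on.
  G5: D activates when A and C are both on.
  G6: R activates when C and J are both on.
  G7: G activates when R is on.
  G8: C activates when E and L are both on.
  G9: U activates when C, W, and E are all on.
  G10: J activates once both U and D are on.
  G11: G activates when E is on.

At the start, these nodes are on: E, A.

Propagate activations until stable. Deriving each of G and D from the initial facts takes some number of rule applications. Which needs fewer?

G: E is on, so G activates (G11). [1 rule application]
D: A is on, so L activates (G1). G8: E and L on → C on. A and C are on, so D activates (G5). [3 rule applications]
G needs fewer.

G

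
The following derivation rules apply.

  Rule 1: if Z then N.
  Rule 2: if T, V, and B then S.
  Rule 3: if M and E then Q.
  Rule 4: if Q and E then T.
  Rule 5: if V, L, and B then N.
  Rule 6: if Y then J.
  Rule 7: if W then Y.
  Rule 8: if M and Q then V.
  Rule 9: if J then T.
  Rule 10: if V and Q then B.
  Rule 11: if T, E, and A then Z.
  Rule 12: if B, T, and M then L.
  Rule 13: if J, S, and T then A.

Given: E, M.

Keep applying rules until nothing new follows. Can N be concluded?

Yes

From M and E, Rule 3 gives Q.
Q and E hold, so T follows (Rule 4).
From M and Q, Rule 8 gives V.
From V and Q, Rule 10 gives B.
From B, T, and M, Rule 12 gives L.
From V, L, and B, Rule 5 gives N.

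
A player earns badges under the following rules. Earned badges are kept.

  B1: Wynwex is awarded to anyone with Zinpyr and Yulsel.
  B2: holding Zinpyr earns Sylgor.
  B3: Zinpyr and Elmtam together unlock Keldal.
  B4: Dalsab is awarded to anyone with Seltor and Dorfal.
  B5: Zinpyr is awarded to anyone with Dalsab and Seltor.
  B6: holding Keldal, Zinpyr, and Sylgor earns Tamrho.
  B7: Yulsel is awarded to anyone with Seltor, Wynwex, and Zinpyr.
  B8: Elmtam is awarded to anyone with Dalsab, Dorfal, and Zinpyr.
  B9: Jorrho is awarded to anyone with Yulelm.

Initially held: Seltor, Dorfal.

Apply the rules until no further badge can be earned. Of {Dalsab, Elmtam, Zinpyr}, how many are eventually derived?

3

With Seltor and Dorfal, Dalsab is earned (B4).
With Dalsab and Seltor, Zinpyr is earned (B5).
With Dalsab, Dorfal, and Zinpyr, Elmtam is earned (B8).
Dalsab: reached.
Elmtam: reached.
Zinpyr: reached.
All 3 are reached.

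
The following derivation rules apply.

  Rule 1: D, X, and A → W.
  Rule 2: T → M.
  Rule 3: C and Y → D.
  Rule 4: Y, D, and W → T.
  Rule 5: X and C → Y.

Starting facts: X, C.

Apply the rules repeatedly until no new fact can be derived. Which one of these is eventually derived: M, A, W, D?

X and C hold, so Y follows (Rule 5).
From C and Y, Rule 3 gives D.
No rule produces A, and it is not given. W would need D, X, and A (Rule 1), but A is never established. M would need T (Rule 2), but T is never established.

D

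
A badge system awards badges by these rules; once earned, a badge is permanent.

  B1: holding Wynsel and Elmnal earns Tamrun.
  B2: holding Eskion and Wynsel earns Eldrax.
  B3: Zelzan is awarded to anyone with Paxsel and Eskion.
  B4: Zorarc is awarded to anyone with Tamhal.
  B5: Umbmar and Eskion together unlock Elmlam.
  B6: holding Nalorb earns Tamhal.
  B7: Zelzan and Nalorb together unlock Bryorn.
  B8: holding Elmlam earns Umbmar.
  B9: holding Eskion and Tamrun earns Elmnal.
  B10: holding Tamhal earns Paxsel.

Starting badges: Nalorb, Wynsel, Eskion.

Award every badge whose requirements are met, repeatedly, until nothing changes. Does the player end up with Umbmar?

Umbmar would need Elmlam (B8), but Elmlam is never earned.

No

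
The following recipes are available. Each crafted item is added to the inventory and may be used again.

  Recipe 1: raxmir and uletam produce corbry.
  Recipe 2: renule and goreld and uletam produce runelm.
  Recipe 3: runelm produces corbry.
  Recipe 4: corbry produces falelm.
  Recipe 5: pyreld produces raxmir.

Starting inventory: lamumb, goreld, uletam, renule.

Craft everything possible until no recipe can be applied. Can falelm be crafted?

renule and goreld and uletam → runelm (Recipe 2).
runelm → corbry (Recipe 3).
corbry → falelm (Recipe 4).

Yes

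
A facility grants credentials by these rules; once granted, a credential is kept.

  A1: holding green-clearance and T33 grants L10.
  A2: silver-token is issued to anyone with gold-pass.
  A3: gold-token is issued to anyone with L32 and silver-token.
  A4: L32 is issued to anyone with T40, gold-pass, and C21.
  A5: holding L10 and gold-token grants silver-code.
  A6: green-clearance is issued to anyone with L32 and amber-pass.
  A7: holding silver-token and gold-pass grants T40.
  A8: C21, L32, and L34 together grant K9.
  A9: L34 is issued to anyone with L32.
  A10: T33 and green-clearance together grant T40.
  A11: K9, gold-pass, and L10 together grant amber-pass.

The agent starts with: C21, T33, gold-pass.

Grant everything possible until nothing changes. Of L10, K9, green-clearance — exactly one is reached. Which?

Holding gold-pass grants silver-token (A2).
Holding silver-token and gold-pass grants T40 (A7).
Holding T40, gold-pass, and C21 grants L32 (A4).
Holding L32 grants L34 (A9).
Holding C21, L32, and L34 grants K9 (A8).
L10 would need green-clearance and T33 (A1), but green-clearance is never granted. green-clearance would need L32 and amber-pass (A6), but amber-pass is never granted.

K9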